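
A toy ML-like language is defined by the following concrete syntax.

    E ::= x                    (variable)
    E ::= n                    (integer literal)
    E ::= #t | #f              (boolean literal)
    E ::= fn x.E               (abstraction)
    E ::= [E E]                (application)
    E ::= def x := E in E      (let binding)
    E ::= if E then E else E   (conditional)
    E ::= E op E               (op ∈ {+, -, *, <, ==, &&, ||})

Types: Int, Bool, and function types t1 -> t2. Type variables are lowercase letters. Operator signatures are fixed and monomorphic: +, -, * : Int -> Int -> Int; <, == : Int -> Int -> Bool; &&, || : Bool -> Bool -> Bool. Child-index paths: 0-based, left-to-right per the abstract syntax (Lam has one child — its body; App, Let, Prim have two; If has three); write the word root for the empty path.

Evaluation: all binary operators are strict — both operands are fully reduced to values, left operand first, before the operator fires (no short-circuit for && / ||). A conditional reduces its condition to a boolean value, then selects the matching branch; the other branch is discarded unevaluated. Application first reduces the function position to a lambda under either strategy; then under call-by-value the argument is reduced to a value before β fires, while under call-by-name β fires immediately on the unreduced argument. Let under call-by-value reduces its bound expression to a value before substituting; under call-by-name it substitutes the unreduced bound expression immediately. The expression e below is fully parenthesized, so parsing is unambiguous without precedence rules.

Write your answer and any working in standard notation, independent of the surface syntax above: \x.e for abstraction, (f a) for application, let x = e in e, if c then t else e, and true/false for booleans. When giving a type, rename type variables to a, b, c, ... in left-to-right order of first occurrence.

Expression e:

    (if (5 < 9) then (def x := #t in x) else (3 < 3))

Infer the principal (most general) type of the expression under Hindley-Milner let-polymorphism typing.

Answer: Bool

Working:
  unify Int ~ Int
  unify Int ~ Int
  unify Bool ~ Bool
let x : Bool
x : Bool
  unify Int ~ Int
  unify Int ~ Int
  unify Bool ~ Bool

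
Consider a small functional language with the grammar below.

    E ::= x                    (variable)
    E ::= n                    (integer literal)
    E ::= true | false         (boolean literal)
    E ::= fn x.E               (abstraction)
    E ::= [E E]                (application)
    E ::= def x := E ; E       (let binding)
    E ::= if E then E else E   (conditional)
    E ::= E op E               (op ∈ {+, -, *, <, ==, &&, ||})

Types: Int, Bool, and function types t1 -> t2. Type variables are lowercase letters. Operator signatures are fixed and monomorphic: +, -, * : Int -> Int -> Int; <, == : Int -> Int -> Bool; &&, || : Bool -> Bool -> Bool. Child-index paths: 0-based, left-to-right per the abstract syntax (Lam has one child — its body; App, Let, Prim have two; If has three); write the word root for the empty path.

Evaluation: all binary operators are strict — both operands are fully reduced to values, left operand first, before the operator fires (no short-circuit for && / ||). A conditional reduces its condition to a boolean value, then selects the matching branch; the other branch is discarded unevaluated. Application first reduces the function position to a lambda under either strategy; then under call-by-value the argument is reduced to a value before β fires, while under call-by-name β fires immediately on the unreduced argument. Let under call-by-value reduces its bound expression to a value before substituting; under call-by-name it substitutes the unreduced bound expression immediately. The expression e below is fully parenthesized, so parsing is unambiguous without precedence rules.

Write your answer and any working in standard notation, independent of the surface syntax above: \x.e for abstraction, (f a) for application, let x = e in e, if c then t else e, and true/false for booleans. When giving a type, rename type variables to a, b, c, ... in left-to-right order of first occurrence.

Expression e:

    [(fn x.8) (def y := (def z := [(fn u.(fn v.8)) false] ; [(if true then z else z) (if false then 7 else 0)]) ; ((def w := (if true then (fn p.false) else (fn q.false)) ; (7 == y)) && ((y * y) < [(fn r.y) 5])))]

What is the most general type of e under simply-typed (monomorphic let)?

Trace:
\x._ : a -> Int
\v._ : c -> Int
\u._ : b -> c -> Int
  unify b -> c -> Int ~ Bool -> d
  unify b ~ Bool
  unify c -> Int ~ d
_ _ : c -> Int
let z : c -> Int
  unify Bool ~ Bool
z : c -> Int
z : c -> Int
  unify c -> Int ~ c -> Int
  unify c ~ c
  unify Int ~ Int
  unify Bool ~ Bool
  unify Int ~ Int
  unify c -> Int ~ Int -> e
  unify c ~ Int
  unify Int ~ e
_ _ : Int
let y : Int
  unify Bool ~ Bool
\p._ : f -> Bool
\q._ : g -> Bool
  unify f -> Bool ~ g -> Bool
  unify f ~ g
  unify Bool ~ Bool
let w : g -> Bool
  unify Int ~ Int
y : Int
  unify Int ~ Int
  unify Bool ~ Bool
y : Int
  unify Int ~ Int
y : Int
  unify Int ~ Int
  unify Int ~ Int
y : Int
\r._ : h -> Int
  unify h -> Int ~ Int -> i
  unify h ~ Int
  unify Int ~ i
_ _ : Int
  unify Int ~ Int
  unify Bool ~ Bool
  unify a -> Int ~ Bool -> j
  unify a ~ Bool
  unify Int ~ j
_ _ : Int

Answer: Int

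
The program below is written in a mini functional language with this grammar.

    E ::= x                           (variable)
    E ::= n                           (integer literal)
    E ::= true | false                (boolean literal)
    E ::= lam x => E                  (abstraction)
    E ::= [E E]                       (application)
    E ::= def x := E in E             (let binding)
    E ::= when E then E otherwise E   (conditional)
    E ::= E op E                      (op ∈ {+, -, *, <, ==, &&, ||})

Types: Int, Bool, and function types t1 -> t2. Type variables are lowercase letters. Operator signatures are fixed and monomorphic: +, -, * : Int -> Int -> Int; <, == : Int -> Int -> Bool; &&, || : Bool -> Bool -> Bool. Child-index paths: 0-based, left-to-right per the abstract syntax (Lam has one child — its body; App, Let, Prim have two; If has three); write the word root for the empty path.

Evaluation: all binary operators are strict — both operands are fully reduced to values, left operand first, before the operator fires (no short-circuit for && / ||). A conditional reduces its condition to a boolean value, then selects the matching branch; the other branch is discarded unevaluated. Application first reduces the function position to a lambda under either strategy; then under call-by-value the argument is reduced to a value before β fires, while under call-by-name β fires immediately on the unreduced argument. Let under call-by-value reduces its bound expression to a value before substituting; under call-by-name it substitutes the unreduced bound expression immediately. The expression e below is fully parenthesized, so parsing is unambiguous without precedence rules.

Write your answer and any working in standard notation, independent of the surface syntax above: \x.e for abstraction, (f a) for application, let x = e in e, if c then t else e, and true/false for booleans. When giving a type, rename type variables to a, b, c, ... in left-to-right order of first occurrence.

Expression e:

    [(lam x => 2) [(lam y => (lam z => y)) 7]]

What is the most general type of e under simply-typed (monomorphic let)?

Answer: Int

Derivation:
\x._ : a -> Int
y : b
\z._ : c -> b
\y._ : b -> c -> b
  unify b -> c -> b ~ Int -> d
  unify b ~ Int
  unify c -> Int ~ d
_ _ : c -> Int
  unify a -> Int ~ (c -> Int) -> e
  unify a ~ c -> Int
  unify Int ~ e
_ _ : Int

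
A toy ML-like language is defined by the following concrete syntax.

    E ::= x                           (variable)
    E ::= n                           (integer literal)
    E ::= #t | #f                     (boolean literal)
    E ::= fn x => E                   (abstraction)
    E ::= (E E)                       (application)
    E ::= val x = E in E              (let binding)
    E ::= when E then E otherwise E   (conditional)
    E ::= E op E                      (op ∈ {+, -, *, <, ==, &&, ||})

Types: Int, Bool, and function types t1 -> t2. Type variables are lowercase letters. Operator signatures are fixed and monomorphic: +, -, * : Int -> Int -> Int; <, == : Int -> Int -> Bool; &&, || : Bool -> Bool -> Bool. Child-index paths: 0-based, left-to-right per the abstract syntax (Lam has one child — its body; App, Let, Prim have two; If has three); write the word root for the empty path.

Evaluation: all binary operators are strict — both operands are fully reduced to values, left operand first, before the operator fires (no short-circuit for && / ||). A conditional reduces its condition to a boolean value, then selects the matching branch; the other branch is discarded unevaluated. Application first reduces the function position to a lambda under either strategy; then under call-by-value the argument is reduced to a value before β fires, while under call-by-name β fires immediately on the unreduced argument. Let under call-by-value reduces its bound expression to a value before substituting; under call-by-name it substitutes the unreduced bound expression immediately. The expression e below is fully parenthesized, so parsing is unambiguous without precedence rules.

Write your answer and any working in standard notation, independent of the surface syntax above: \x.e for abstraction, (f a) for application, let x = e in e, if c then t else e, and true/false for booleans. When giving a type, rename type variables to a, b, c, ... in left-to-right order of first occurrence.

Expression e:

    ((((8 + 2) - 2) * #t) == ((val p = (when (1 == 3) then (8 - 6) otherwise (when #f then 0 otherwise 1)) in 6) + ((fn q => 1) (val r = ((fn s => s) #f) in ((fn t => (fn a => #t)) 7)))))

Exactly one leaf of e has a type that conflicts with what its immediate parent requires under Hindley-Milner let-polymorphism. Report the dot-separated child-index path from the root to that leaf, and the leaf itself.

Answer: 0.1 : true

Trace:
  unify Int ~ Int
  unify Int ~ Int
  unify Int ~ Int
  unify Int ~ Int
  unify Int ~ Int
  unify Bool ~ Int
  FAIL: mismatch Bool ~ Int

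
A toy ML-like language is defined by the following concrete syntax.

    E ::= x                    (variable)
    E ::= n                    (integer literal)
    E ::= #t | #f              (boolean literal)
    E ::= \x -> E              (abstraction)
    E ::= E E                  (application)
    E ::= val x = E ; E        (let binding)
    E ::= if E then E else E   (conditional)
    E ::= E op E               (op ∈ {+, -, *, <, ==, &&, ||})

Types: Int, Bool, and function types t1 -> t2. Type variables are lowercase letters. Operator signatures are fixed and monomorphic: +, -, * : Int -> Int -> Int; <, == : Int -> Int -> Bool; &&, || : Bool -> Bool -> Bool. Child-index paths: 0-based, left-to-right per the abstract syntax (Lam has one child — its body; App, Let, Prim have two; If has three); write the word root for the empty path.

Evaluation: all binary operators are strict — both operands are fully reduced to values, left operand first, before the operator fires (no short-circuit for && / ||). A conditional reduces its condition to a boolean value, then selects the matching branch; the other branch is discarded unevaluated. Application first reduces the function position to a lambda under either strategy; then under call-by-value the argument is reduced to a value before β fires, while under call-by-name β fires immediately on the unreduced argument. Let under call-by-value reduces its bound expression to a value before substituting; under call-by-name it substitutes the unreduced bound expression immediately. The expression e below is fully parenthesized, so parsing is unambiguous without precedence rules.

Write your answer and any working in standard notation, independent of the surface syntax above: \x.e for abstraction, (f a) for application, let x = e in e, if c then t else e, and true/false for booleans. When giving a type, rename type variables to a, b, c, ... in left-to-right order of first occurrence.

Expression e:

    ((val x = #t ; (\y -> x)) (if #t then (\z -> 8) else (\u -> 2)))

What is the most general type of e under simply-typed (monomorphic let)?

Answer: Bool

Working:
let x : Bool
x : Bool
\y._ : a -> Bool
  unify Bool ~ Bool
\z._ : b -> Int
\u._ : c -> Int
  unify b -> Int ~ c -> Int
  unify b ~ c
  unify Int ~ Int
  unify a -> Bool ~ (c -> Int) -> d
  unify a ~ c -> Int
  unify Bool ~ d
_ _ : Bool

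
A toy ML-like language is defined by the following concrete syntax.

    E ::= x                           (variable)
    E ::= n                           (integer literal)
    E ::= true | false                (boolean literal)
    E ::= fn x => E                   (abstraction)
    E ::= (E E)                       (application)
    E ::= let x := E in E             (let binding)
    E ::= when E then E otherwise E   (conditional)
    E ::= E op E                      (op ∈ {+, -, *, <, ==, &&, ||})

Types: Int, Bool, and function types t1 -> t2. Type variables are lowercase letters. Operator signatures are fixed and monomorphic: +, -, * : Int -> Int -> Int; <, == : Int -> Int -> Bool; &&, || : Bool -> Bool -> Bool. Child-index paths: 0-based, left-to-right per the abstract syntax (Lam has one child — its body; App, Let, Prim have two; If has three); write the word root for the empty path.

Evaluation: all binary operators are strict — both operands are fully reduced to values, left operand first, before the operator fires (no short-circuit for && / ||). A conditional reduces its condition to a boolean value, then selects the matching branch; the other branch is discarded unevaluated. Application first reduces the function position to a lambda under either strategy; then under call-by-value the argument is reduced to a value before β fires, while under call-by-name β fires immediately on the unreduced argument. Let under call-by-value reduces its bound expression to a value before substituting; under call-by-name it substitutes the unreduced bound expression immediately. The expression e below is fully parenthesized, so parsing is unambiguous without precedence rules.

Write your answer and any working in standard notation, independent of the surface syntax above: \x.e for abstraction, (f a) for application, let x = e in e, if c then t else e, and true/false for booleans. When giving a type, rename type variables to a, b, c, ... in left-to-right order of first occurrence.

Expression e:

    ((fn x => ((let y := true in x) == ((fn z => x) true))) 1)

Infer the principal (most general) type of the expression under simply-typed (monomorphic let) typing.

Answer: Bool

Trace:
let y : Bool
x : a
  unify a ~ Int
x : Int
\z._ : b -> Int
  unify b -> Int ~ Bool -> c
  unify b ~ Bool
  unify Int ~ c
_ _ : Int
  unify Int ~ Int
\x._ : Int -> Bool
  unify Int -> Bool ~ Int -> d
  unify Int ~ Int
  unify Bool ~ d
_ _ : Bool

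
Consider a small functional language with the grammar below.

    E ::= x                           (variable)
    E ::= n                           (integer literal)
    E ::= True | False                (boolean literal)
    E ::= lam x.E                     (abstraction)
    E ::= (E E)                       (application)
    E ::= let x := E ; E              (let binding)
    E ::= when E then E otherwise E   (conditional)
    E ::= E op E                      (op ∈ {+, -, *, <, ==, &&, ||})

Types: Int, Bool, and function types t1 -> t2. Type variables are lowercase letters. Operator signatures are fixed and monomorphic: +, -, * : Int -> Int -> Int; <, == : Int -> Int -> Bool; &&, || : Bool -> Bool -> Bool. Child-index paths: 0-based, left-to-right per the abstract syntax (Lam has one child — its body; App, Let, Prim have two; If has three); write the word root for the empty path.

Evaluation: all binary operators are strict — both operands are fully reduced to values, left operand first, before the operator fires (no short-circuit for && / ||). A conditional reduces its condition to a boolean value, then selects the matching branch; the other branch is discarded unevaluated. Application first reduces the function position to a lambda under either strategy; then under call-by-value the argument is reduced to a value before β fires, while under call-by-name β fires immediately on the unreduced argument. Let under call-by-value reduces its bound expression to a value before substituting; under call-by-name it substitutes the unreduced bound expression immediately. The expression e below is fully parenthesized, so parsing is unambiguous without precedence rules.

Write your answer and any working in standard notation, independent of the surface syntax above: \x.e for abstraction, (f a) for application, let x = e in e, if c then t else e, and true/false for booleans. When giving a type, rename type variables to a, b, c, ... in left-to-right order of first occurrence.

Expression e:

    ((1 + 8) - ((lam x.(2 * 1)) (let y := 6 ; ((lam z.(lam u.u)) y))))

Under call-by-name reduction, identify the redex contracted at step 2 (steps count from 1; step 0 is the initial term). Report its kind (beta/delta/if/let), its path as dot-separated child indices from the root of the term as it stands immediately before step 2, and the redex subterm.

Trace:
step 0: ((1 + 8) - ((\x.(2 * 1)) (let y = 6 in ((\z.(\u.u)) y))))
step 1: [delta@0] (9 - ((\x.(2 * 1)) (let y = 6 in ((\z.(\u.u)) y))))
step 2: [beta@1] (9 - (2 * 1))

Answer: beta at 1 : ((\x.(2 * 1)) (let y = 6 in ((\z.(\u.u)) y)))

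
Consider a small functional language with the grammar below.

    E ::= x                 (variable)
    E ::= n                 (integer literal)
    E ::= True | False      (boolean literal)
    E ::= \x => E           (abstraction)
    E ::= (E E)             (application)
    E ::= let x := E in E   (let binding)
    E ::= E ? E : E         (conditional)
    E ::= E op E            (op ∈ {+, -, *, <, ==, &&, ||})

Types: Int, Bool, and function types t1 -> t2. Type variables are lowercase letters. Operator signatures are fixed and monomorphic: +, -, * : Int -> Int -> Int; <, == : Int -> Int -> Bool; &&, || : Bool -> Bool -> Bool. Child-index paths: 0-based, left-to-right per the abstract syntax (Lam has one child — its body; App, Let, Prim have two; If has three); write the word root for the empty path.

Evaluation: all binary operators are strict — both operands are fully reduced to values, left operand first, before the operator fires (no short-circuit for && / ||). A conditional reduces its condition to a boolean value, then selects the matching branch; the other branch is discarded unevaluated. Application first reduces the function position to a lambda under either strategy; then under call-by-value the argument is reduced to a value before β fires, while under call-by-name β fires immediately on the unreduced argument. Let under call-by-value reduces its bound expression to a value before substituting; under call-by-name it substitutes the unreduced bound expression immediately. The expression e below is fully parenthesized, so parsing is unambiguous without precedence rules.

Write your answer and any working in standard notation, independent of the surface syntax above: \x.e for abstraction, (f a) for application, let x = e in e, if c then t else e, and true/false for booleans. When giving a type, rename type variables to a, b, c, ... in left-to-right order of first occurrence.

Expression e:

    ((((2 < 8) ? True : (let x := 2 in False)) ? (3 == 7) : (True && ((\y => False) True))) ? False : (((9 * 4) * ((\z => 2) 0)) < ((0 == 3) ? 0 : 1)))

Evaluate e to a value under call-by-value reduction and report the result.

Derivation:
step 0: (if (if (if (2 < 8) then true else (let x = 2 in false)) then (3 == 7) else (true && ((\y.false) true))) then false else (((9 * 4) * ((\z.2) 0)) < (if (0 == 3) then 0 else 1)))
step 1: [delta@0.0.0] (if (if (if true then true else (let x = 2 in false)) then (3 == 7) else (true && ((\y.false) true))) then false else (((9 * 4) * ((\z.2) 0)) < (if (0 == 3) then 0 else 1)))
step 2: [if@0.0] (if (if true then (3 == 7) else (true && ((\y.false) true))) then false else (((9 * 4) * ((\z.2) 0)) < (if (0 == 3) then 0 else 1)))
step 3: [if@0] (if (3 == 7) then false else (((9 * 4) * ((\z.2) 0)) < (if (0 == 3) then 0 else 1)))
step 4: [delta@0] (if false then false else (((9 * 4) * ((\z.2) 0)) < (if (0 == 3) then 0 else 1)))
step 5: [if@root] (((9 * 4) * ((\z.2) 0)) < (if (0 == 3) then 0 else 1))
step 6: [delta@0.0] ((36 * ((\z.2) 0)) < (if (0 == 3) then 0 else 1))
step 7: [beta@0.1] ((36 * 2) < (if (0 == 3) then 0 else 1))
step 8: [delta@0] (72 < (if (0 == 3) then 0 else 1))
step 9: [delta@1.0] (72 < (if false then 0 else 1))
step 10: [if@1] (72 < 1)
step 11: [delta@root] false

Answer: false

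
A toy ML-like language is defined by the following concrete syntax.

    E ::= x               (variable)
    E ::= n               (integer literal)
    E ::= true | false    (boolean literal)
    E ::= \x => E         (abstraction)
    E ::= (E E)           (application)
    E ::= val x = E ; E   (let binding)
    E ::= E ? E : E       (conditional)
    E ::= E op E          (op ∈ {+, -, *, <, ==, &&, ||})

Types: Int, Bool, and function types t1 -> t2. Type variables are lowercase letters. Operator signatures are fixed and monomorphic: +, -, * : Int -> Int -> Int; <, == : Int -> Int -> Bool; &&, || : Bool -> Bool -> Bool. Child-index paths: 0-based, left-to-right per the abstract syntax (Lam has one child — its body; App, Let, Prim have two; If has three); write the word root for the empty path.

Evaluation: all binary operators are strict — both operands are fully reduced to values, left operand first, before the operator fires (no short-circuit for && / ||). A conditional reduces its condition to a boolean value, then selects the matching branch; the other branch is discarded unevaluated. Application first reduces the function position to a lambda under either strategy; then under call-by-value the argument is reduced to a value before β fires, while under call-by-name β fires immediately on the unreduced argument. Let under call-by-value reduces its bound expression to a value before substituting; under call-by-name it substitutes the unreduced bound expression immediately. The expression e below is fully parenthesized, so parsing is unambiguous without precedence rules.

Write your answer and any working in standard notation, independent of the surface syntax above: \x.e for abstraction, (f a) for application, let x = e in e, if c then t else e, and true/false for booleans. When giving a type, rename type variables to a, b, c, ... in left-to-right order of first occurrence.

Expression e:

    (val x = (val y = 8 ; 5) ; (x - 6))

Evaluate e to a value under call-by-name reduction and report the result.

Derivation:
step 0: (let x = (let y = 8 in 5) in (x - 6))
step 1: [let@root] ((let y = 8 in 5) - 6)
step 2: [let@0] (5 - 6)
step 3: [delta@root] -1

Answer: -1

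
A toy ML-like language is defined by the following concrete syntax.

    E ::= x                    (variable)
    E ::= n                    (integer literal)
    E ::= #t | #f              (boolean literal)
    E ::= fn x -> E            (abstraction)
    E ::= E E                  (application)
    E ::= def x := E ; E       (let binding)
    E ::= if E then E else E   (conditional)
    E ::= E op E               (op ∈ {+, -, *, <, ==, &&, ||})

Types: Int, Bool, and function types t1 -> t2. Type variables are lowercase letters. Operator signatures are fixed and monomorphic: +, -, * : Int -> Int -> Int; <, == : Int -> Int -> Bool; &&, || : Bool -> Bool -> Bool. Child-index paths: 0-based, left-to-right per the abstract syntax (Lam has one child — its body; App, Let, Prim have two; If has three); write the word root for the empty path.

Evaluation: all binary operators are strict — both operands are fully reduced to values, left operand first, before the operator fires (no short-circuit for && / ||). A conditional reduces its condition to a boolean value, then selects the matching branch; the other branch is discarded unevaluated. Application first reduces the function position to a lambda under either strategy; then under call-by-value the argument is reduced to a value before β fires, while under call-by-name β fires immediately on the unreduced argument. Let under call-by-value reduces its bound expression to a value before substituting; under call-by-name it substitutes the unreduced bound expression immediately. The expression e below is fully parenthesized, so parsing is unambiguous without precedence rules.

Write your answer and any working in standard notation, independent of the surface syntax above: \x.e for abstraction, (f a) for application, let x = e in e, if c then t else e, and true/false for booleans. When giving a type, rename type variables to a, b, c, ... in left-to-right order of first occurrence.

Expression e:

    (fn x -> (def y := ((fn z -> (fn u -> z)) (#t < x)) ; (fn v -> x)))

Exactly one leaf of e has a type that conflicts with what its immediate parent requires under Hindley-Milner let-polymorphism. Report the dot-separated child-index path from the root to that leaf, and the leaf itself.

Answer: 0.0.1.0 : true

Trace:
z : b
\u._ : c -> b
\z._ : b -> c -> b
  unify Bool ~ Int
  FAIL: mismatch Bool ~ Int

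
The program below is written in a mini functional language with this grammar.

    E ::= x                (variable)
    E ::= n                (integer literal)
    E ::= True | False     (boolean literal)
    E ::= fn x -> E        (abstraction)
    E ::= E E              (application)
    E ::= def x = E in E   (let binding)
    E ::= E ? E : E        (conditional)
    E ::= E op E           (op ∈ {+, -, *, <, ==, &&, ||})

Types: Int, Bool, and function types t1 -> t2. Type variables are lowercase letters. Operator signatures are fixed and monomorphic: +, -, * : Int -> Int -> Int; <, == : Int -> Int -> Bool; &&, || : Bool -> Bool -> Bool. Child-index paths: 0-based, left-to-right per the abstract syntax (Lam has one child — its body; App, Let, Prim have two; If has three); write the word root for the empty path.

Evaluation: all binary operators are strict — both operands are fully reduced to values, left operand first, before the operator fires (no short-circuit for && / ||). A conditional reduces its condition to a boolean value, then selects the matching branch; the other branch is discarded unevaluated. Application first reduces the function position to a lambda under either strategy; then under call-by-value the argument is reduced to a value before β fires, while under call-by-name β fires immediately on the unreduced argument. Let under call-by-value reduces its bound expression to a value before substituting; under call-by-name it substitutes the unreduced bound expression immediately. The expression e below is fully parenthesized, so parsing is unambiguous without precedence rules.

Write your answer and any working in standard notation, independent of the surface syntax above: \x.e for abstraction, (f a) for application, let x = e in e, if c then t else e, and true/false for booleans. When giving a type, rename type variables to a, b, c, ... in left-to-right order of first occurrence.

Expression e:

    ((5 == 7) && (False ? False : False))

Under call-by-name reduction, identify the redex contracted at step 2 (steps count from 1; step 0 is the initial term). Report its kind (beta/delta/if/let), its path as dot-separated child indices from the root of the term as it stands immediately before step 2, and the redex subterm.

Derivation:
step 0: ((5 == 7) && (if false then false else false))
step 1: [delta@0] (false && (if false then false else false))
step 2: [if@1] (false && false)

Answer: if at 1 : (if false then false else false)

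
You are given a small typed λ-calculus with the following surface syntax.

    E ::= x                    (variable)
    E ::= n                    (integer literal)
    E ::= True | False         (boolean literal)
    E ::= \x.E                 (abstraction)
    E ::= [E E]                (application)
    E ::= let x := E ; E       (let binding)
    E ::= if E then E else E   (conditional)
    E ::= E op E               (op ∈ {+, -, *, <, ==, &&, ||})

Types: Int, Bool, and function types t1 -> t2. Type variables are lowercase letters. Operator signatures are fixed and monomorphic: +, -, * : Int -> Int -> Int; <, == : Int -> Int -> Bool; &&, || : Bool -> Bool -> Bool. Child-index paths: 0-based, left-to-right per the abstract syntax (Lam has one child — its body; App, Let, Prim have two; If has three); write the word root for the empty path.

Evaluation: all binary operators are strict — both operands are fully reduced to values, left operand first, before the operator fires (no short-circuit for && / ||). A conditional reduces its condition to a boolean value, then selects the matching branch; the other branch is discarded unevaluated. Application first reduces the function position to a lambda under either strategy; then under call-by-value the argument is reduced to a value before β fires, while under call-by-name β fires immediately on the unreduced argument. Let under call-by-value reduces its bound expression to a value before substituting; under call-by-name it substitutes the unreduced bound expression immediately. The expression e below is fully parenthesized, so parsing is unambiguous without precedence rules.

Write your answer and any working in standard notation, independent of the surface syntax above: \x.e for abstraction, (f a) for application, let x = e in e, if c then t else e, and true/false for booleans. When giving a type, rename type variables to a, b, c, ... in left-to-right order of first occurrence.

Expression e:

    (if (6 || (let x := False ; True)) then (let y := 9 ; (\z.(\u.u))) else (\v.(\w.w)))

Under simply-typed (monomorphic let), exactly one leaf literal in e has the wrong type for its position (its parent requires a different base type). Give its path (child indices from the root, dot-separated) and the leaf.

Derivation:
  unify Int ~ Bool
  FAIL: mismatch Int ~ Bool

Answer: 0.0 : 6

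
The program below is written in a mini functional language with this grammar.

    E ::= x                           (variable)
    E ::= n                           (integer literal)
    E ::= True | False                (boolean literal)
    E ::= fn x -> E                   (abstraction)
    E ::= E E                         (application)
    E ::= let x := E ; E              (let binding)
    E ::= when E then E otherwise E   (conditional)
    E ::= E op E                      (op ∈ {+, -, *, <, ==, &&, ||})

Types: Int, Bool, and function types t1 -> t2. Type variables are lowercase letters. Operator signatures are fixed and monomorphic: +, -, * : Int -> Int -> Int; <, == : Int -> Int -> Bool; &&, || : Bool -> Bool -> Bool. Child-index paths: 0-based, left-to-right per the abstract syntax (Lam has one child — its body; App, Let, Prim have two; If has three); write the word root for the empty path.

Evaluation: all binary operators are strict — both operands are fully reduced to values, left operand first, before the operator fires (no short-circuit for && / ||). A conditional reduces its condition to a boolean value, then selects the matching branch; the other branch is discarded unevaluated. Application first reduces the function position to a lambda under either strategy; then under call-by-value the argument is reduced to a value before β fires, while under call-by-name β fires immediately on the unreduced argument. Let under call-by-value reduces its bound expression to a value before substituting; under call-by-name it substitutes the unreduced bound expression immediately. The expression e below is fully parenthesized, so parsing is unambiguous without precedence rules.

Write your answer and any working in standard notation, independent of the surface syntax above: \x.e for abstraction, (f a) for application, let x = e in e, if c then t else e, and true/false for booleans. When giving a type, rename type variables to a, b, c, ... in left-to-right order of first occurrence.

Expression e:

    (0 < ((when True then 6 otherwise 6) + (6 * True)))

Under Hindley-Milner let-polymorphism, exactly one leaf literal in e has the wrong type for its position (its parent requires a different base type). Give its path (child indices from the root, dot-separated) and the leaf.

Derivation:
  unify Int ~ Int
  unify Bool ~ Bool
  unify Int ~ Int
  unify Int ~ Int
  unify Int ~ Int
  unify Bool ~ Int
  FAIL: mismatch Bool ~ Int

Answer: 1.1.1 : true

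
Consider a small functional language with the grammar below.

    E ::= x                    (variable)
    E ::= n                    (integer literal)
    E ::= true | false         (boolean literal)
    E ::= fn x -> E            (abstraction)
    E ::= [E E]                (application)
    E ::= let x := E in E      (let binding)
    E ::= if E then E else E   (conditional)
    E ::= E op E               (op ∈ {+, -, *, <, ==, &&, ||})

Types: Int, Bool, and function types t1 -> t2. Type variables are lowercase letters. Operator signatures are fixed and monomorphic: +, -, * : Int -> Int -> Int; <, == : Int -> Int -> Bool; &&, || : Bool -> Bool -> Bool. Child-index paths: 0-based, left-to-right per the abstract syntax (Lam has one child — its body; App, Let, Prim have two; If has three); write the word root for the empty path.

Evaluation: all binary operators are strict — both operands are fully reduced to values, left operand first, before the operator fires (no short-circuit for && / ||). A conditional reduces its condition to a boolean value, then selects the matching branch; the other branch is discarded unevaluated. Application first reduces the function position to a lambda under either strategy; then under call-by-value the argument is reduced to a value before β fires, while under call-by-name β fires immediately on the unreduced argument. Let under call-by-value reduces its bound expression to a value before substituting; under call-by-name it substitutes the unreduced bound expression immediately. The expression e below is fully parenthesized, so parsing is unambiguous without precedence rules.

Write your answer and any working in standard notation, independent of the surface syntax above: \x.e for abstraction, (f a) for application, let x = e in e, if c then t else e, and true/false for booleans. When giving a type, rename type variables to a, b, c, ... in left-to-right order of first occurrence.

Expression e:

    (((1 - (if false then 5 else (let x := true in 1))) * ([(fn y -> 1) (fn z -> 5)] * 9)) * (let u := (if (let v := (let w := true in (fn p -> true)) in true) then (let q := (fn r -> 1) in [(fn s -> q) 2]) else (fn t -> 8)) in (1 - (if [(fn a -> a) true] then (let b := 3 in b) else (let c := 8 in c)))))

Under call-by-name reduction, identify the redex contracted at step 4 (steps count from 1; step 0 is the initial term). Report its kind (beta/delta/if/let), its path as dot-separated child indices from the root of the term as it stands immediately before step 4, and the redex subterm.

Answer: beta at 0.1.0 : ((\y.1) (\z.5))

Trace:
step 0: (((1 - (if false then 5 else (let x = true in 1))) * (((\y.1) (\z.5)) * 9)) * (let u = (if (let v = (let w = true in (\p.true)) in true) then (let q = (\r.1) in ((\s.q) 2)) else (\t.8)) in (1 - (if ((\a.a) true) then (let b = 3 in b) else (let c = 8 in c)))))
step 1: [if@0.0.1] (((1 - (let x = true in 1)) * (((\y.1) (\z.5)) * 9)) * (let u = (if (let v = (let w = true in (\p.true)) in true) then (let q = (\r.1) in ((\s.q) 2)) else (\t.8)) in (1 - (if ((\a.a) true) then (let b = 3 in b) else (let c = 8 in c)))))
step 2: [let@0.0.1] (((1 - 1) * (((\y.1) (\z.5)) * 9)) * (let u = (if (let v = (let w = true in (\p.true)) in true) then (let q = (\r.1) in ((\s.q) 2)) else (\t.8)) in (1 - (if ((\a.a) true) then (let b = 3 in b) else (let c = 8 in c)))))
step 3: [delta@0.0] ((0 * (((\y.1) (\z.5)) * 9)) * (let u = (if (let v = (let w = true in (\p.true)) in true) then (let q = (\r.1) in ((\s.q) 2)) else (\t.8)) in (1 - (if ((\a.a) true) then (let b = 3 in b) else (let c = 8 in c)))))
step 4: [beta@0.1.0] ((0 * (1 * 9)) * (let u = (if (let v = (let w = true in (\p.true)) in true) then (let q = (\r.1) in ((\s.q) 2)) else (\t.8)) in (1 - (if ((\a.a) true) then (let b = 3 in b) else (let c = 8 in c)))))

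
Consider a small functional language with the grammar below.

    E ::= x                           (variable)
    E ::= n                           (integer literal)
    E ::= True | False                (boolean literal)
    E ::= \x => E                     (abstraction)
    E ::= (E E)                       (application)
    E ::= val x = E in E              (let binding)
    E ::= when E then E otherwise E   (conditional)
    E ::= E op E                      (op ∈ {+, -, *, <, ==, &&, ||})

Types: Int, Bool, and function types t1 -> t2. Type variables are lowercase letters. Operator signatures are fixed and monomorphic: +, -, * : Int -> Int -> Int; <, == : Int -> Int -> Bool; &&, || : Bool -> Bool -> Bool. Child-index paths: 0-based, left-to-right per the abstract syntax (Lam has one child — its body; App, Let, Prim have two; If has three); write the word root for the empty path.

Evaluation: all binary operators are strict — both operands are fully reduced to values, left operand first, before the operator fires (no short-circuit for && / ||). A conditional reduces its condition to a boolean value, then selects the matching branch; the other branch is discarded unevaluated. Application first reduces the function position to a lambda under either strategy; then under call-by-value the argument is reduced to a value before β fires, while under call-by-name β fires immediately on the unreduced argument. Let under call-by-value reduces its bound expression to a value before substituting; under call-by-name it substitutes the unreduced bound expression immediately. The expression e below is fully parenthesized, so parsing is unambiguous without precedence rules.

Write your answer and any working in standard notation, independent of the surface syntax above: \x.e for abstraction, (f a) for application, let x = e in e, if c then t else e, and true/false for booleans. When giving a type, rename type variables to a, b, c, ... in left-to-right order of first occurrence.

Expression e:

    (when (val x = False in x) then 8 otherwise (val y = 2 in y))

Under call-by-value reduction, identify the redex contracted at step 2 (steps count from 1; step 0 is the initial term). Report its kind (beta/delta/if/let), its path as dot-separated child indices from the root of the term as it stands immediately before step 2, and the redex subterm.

Answer: if at root : (if false then 8 else (let y = 2 in y))

Trace:
step 0: (if (let x = false in x) then 8 else (let y = 2 in y))
step 1: [let@0] (if false then 8 else (let y = 2 in y))
step 2: [if@root] (let y = 2 in y)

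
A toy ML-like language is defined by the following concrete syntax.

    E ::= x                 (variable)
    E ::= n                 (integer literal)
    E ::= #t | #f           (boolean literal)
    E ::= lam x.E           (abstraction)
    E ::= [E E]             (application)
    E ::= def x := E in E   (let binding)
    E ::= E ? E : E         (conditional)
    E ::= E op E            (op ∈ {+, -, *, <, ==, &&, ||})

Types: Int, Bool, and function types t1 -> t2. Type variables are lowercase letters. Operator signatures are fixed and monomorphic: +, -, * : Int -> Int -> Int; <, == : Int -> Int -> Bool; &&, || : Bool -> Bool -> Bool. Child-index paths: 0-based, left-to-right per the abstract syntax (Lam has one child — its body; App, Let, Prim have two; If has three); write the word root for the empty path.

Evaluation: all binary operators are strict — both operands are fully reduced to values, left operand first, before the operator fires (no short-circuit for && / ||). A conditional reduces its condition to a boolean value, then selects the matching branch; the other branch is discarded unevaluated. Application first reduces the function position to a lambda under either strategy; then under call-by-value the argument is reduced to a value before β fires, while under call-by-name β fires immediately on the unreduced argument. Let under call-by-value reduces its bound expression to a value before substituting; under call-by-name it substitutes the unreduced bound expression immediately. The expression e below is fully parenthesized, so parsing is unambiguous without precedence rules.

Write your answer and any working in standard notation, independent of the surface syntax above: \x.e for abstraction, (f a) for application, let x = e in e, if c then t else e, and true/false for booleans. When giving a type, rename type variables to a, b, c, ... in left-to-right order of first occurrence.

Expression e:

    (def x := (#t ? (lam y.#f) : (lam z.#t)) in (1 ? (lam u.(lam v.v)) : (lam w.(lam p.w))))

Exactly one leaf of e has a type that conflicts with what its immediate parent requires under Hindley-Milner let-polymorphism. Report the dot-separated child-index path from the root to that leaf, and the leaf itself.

Answer: 1.0 : 1

Derivation:
  unify Bool ~ Bool
\y._ : a -> Bool
\z._ : b -> Bool
  unify a -> Bool ~ b -> Bool
  unify a ~ b
  unify Bool ~ Bool
let x : forall. b -> Bool
  unify Int ~ Bool
  FAIL: mismatch Int ~ Bool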